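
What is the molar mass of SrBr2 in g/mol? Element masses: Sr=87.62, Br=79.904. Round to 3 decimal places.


M = sum(count * atomic_mass) over atoms.
M = 1*87.62 + 2*79.904
M = 87.62 + 159.808
M = 247.428 g/mol, rounded to 3 dp:

247.428 g/mol


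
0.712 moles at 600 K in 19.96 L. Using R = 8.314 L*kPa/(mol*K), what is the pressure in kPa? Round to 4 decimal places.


PV = nRT, solve for P = nRT / V.
nRT = 0.712 * 8.314 * 600 = 3551.7408
P = 3551.7408 / 19.96
P = 177.94292585 kPa, rounded to 4 dp:

177.9429 kPa


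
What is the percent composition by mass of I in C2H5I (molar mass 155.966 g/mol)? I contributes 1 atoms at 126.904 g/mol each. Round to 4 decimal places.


pct = 100 * (n_elem * M_elem) / M_total
mass_contribution = 1 * 126.904 = 126.904 g/mol
pct = 100 * 126.904 / 155.966
pct = 81.36645166 %, rounded to 4 dp:

81.3665 %


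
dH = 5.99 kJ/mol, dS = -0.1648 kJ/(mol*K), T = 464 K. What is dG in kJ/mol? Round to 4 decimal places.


Gibbs: dG = dH - T*dS (consistent units, dS already in kJ/(mol*K)).
T*dS = 464 * -0.1648 = -76.4672
dG = 5.99 - (-76.4672)
dG = 82.4572 kJ/mol, rounded to 4 dp:

82.4572 kJ/mol


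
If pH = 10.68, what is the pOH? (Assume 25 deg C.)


At 25 deg C, pH + pOH = 14.
pOH = 14 - pH = 14 - 10.68
pOH = 3.32:

3.32


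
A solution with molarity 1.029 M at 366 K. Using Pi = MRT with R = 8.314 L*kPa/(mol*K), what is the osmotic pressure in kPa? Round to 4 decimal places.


Osmotic pressure (van't Hoff): Pi = M*R*T.
RT = 8.314 * 366 = 3042.924
Pi = 1.029 * 3042.924
Pi = 3131.168796 kPa, rounded to 4 dp:

3131.1688 kPa


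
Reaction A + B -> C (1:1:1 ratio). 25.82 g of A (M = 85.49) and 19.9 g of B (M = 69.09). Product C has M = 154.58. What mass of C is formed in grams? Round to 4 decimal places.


Find moles of each reactant; the smaller value is the limiting reagent in a 1:1:1 reaction, so moles_C equals moles of the limiter.
n_A = mass_A / M_A = 25.82 / 85.49 = 0.302024 mol
n_B = mass_B / M_B = 19.9 / 69.09 = 0.28803 mol
Limiting reagent: B (smaller), n_limiting = 0.28803 mol
mass_C = n_limiting * M_C = 0.28803 * 154.58
mass_C = 44.5236774 g, rounded to 4 dp:

44.5237 g


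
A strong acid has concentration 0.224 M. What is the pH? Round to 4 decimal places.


A strong acid dissociates completely, so [H+] equals the given concentration.
pH = -log10([H+]) = -log10(0.224)
pH = 0.64975198, rounded to 4 dp:

0.6498


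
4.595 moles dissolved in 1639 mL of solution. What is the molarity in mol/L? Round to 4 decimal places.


Convert volume to liters: V_L = V_mL / 1000.
V_L = 1639 / 1000 = 1.639 L
M = n / V_L = 4.595 / 1.639
M = 2.80353874 mol/L, rounded to 4 dp:

2.8035 mol/L


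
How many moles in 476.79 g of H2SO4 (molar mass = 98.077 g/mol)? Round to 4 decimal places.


n = mass / M
n = 476.79 / 98.077
n = 4.86138442 mol, rounded to 4 dp:

4.8614 mol


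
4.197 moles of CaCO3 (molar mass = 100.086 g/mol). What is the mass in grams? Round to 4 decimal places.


mass = n * M
mass = 4.197 * 100.086
mass = 420.060942 g, rounded to 4 dp:

420.0609 g


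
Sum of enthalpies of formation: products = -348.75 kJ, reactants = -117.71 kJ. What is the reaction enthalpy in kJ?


dH_rxn = sum(dH_f products) - sum(dH_f reactants)
dH_rxn = -348.75 - (-117.71)
dH_rxn = -231.04 kJ:

-231.04 kJ


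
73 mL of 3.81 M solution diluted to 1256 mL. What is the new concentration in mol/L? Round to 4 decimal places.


Dilution: M1*V1 = M2*V2, solve for M2.
M2 = M1*V1 / V2
M2 = 3.81 * 73 / 1256
M2 = 278.13 / 1256
M2 = 0.22144108 mol/L, rounded to 4 dp:

0.2214 mol/L


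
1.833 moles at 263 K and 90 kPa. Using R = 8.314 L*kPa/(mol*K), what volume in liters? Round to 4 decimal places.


PV = nRT, solve for V = nRT / P.
nRT = 1.833 * 8.314 * 263 = 4008.0048
V = 4008.0048 / 90
V = 44.53338667 L, rounded to 4 dp:

44.5334 L


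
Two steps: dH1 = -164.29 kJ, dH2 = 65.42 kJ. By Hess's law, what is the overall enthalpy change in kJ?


Hess's law: enthalpy is a state function, so add the step enthalpies.
dH_total = dH1 + dH2 = -164.29 + (65.42)
dH_total = -98.87 kJ:

-98.87 kJ


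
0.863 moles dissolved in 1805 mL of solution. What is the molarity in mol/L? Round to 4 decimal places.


Convert volume to liters: V_L = V_mL / 1000.
V_L = 1805 / 1000 = 1.805 L
M = n / V_L = 0.863 / 1.805
M = 0.47811634 mol/L, rounded to 4 dp:

0.4781 mol/L


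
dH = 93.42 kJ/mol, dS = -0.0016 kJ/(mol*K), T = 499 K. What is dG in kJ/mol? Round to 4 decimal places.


Gibbs: dG = dH - T*dS (consistent units, dS already in kJ/(mol*K)).
T*dS = 499 * -0.0016 = -0.7984
dG = 93.42 - (-0.7984)
dG = 94.2184 kJ/mol, rounded to 4 dp:

94.2184 kJ/mol


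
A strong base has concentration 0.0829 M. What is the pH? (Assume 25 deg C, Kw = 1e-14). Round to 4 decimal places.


A strong base dissociates completely, so [OH-] equals the given concentration.
pOH = -log10([OH-]) = -log10(0.0829) = 1.081445
pH = 14 - pOH = 14 - 1.081445
pH = 12.918555, rounded to 4 dp:

12.9186


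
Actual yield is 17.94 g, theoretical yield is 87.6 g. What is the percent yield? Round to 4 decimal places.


% yield = 100 * actual / theoretical
% yield = 100 * 17.94 / 87.6
% yield = 20.47945205 %, rounded to 4 dp:

20.4795 %


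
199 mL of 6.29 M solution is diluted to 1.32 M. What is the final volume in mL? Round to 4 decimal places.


Dilution: M1*V1 = M2*V2, solve for V2.
V2 = M1*V1 / M2
V2 = 6.29 * 199 / 1.32
V2 = 1251.71 / 1.32
V2 = 948.26515152 mL, rounded to 4 dp:

948.2652 mL


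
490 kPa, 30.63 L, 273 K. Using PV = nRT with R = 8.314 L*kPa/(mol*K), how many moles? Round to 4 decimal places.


PV = nRT, solve for n = PV / (RT).
PV = 490 * 30.63 = 15008.7
RT = 8.314 * 273 = 2269.722
n = 15008.7 / 2269.722
n = 6.61257194 mol, rounded to 4 dp:

6.6126 mol


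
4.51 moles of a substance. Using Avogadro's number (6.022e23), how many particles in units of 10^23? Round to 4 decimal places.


N = n * NA, then divide by 1e23 for the requested units.
N / 1e23 = n * 6.022
N / 1e23 = 4.51 * 6.022
N / 1e23 = 27.15922, rounded to 4 dp:

27.1592


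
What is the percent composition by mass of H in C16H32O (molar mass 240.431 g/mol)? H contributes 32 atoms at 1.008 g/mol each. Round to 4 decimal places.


pct = 100 * (n_elem * M_elem) / M_total
mass_contribution = 32 * 1.008 = 32.256 g/mol
pct = 100 * 32.256 / 240.431
pct = 13.41590727 %, rounded to 4 dp:

13.4159 %


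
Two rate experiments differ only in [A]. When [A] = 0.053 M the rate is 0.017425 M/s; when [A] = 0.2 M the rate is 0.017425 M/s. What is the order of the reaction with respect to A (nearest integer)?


Rate is proportional to [A]^n, so rate2/rate1 = ([A]2/[A]1)^n. Take logs to solve for n.
rate2/rate1 = 0.017425 / 0.017425 = 1.0
[A]2/[A]1 = 0.2 / 0.053 = 3.7736
n = ln(1.0) / ln(3.7736) = 0.0
Nearest integer order:

0


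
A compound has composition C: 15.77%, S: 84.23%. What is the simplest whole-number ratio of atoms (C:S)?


Assume 100 g of compound, divide each mass% by atomic mass to get moles, then normalize by the smallest to get a raw atom ratio.
Moles per 100 g: C: 15.77/12.011 = 1.313, S: 84.23/32.065 = 2.6269
Raw ratio (divide by min = 1.313): C: 1.0, S: 2.001
Multiply by 1 to clear fractions: C: 1.0 ~= 1, S: 2.001 ~= 2
Reduce by GCD to get the simplest whole-number ratio:

1:2


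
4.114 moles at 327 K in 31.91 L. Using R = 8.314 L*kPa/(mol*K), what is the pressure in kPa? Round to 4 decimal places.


PV = nRT, solve for P = nRT / V.
nRT = 4.114 * 8.314 * 327 = 11184.6413
P = 11184.6413 / 31.91
P = 350.5058383 kPa, rounded to 4 dp:

350.5058 kPa


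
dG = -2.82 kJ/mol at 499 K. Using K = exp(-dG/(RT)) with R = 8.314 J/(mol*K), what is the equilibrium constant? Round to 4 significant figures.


dG is in kJ/mol; multiply by 1000 to match R in J/(mol*K).
RT = 8.314 * 499 = 4148.686 J/mol
exponent = -dG*1000 / (RT) = -(-2.82*1000) / 4148.686 = 0.67973329
K = exp(0.67973329)
K = 1.9733513, rounded to 4 significant figures:

1.973


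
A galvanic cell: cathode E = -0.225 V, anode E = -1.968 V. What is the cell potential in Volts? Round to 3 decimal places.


Standard cell potential: E_cell = E_cathode - E_anode.
E_cell = -0.225 - (-1.968)
E_cell = 1.743 V, rounded to 3 dp:

1.743 V


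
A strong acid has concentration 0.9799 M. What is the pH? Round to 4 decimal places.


A strong acid dissociates completely, so [H+] equals the given concentration.
pH = -log10([H+]) = -log10(0.9799)
pH = 0.00881824, rounded to 4 dp:

0.0088


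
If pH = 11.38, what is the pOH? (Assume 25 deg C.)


At 25 deg C, pH + pOH = 14.
pOH = 14 - pH = 14 - 11.38
pOH = 2.62:

2.62


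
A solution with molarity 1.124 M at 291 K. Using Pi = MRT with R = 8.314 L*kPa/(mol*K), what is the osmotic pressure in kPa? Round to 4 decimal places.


Osmotic pressure (van't Hoff): Pi = M*R*T.
RT = 8.314 * 291 = 2419.374
Pi = 1.124 * 2419.374
Pi = 2719.376376 kPa, rounded to 4 dp:

2719.3764 kPa


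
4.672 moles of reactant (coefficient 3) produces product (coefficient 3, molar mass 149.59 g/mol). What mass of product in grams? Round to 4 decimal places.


Use the coefficient ratio to convert reactant moles to product moles, then multiply by the product's molar mass.
moles_P = moles_R * (coeff_P / coeff_R) = 4.672 * (3/3) = 4.672
mass_P = moles_P * M_P = 4.672 * 149.59
mass_P = 698.88448 g, rounded to 4 dp:

698.8845 g


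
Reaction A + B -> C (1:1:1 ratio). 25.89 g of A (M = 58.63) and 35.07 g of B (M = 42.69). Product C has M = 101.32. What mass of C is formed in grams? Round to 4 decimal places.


Find moles of each reactant; the smaller value is the limiting reagent in a 1:1:1 reaction, so moles_C equals moles of the limiter.
n_A = mass_A / M_A = 25.89 / 58.63 = 0.441583 mol
n_B = mass_B / M_B = 35.07 / 42.69 = 0.821504 mol
Limiting reagent: A (smaller), n_limiting = 0.441583 mol
mass_C = n_limiting * M_C = 0.441583 * 101.32
mass_C = 44.74118956 g, rounded to 4 dp:

44.7412 g


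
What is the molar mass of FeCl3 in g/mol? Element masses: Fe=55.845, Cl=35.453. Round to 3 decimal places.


M = sum(count * atomic_mass) over atoms.
M = 1*55.845 + 3*35.453
M = 55.845 + 106.359
M = 162.204 g/mol, rounded to 3 dp:

162.204 g/mol


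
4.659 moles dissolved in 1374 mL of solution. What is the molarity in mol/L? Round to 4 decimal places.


Convert volume to liters: V_L = V_mL / 1000.
V_L = 1374 / 1000 = 1.374 L
M = n / V_L = 4.659 / 1.374
M = 3.39082969 mol/L, rounded to 4 dp:

3.3908 mol/L


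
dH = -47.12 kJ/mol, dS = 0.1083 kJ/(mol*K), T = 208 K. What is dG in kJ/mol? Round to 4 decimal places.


Gibbs: dG = dH - T*dS (consistent units, dS already in kJ/(mol*K)).
T*dS = 208 * 0.1083 = 22.5264
dG = -47.12 - (22.5264)
dG = -69.6464 kJ/mol, rounded to 4 dp:

-69.6464 kJ/mol


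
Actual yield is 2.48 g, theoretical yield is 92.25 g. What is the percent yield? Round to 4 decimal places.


% yield = 100 * actual / theoretical
% yield = 100 * 2.48 / 92.25
% yield = 2.68834688 %, rounded to 4 dp:

2.6883 %


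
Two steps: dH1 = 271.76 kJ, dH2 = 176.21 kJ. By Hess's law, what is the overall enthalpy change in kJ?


Hess's law: enthalpy is a state function, so add the step enthalpies.
dH_total = dH1 + dH2 = 271.76 + (176.21)
dH_total = 447.97 kJ:

447.97 kJ


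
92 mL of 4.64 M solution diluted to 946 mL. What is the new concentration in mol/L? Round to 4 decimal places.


Dilution: M1*V1 = M2*V2, solve for M2.
M2 = M1*V1 / V2
M2 = 4.64 * 92 / 946
M2 = 426.88 / 946
M2 = 0.45124736 mol/L, rounded to 4 dp:

0.4512 mol/L


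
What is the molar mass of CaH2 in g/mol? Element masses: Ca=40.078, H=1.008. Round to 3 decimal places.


M = sum(count * atomic_mass) over atoms.
M = 1*40.078 + 2*1.008
M = 40.078 + 2.016
M = 42.094 g/mol, rounded to 3 dp:

42.094 g/mol


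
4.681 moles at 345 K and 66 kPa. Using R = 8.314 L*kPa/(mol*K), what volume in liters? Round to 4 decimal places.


PV = nRT, solve for V = nRT / P.
nRT = 4.681 * 8.314 * 345 = 13426.6527
V = 13426.6527 / 66
V = 203.43413182 L, rounded to 4 dp:

203.4341 L


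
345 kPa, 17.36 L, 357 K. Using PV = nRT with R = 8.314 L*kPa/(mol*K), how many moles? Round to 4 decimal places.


PV = nRT, solve for n = PV / (RT).
PV = 345 * 17.36 = 5989.2
RT = 8.314 * 357 = 2968.098
n = 5989.2 / 2968.098
n = 2.0178579 mol, rounded to 4 dp:

2.0179 mol


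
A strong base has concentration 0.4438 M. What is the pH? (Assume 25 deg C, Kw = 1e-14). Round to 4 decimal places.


A strong base dissociates completely, so [OH-] equals the given concentration.
pOH = -log10([OH-]) = -log10(0.4438) = 0.352813
pH = 14 - pOH = 14 - 0.352813
pH = 13.647187, rounded to 4 dp:

13.6472


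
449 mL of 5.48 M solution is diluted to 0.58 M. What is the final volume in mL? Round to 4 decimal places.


Dilution: M1*V1 = M2*V2, solve for V2.
V2 = M1*V1 / M2
V2 = 5.48 * 449 / 0.58
V2 = 2460.52 / 0.58
V2 = 4242.27586207 mL, rounded to 4 dp:

4242.2759 mL


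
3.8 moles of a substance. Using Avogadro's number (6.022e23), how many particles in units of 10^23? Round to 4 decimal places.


N = n * NA, then divide by 1e23 for the requested units.
N / 1e23 = n * 6.022
N / 1e23 = 3.8 * 6.022
N / 1e23 = 22.8836, rounded to 4 dp:

22.8836


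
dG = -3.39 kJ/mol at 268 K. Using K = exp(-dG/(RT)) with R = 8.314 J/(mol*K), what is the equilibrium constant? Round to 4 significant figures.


dG is in kJ/mol; multiply by 1000 to match R in J/(mol*K).
RT = 8.314 * 268 = 2228.152 J/mol
exponent = -dG*1000 / (RT) = -(-3.39*1000) / 2228.152 = 1.52144019
K = exp(1.52144019)
K = 4.5788148, rounded to 4 significant figures:

4.579


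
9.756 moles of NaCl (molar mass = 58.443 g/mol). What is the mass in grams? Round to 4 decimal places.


mass = n * M
mass = 9.756 * 58.443
mass = 570.169908 g, rounded to 4 dp:

570.1699 g


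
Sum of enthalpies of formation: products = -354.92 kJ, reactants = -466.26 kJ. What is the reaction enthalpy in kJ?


dH_rxn = sum(dH_f products) - sum(dH_f reactants)
dH_rxn = -354.92 - (-466.26)
dH_rxn = 111.34 kJ:

111.34 kJ


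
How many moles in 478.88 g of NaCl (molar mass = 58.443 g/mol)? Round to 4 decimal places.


n = mass / M
n = 478.88 / 58.443
n = 8.19396677 mol, rounded to 4 dp:

8.1940 mol


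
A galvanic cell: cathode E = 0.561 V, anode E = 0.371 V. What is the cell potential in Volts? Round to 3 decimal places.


Standard cell potential: E_cell = E_cathode - E_anode.
E_cell = 0.561 - (0.371)
E_cell = 0.19 V, rounded to 3 dp:

0.190 V


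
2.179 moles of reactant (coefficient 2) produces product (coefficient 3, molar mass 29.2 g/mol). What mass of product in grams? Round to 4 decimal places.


Use the coefficient ratio to convert reactant moles to product moles, then multiply by the product's molar mass.
moles_P = moles_R * (coeff_P / coeff_R) = 2.179 * (3/2) = 3.2685
mass_P = moles_P * M_P = 3.2685 * 29.2
mass_P = 95.4402 g, rounded to 4 dp:

95.4402 g


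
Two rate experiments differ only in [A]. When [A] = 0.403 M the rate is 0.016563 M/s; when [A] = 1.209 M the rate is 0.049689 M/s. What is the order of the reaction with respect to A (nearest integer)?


Rate is proportional to [A]^n, so rate2/rate1 = ([A]2/[A]1)^n. Take logs to solve for n.
rate2/rate1 = 0.049689 / 0.016563 = 3.0
[A]2/[A]1 = 1.209 / 0.403 = 3.0
n = ln(3.0) / ln(3.0) = 1.0
Nearest integer order:

1


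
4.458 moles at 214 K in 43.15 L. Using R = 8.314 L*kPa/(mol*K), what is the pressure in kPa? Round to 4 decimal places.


PV = nRT, solve for P = nRT / V.
nRT = 4.458 * 8.314 * 214 = 7931.6558
P = 7931.6558 / 43.15
P = 183.8158934 kPa, rounded to 4 dp:

183.8159 kPa


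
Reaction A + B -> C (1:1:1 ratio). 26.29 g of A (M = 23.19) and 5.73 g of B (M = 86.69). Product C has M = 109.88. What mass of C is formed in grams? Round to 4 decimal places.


Find moles of each reactant; the smaller value is the limiting reagent in a 1:1:1 reaction, so moles_C equals moles of the limiter.
n_A = mass_A / M_A = 26.29 / 23.19 = 1.133678 mol
n_B = mass_B / M_B = 5.73 / 86.69 = 0.066098 mol
Limiting reagent: B (smaller), n_limiting = 0.066098 mol
mass_C = n_limiting * M_C = 0.066098 * 109.88
mass_C = 7.26284824 g, rounded to 4 dp:

7.2628 g


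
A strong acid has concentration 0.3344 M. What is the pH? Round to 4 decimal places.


A strong acid dissociates completely, so [H+] equals the given concentration.
pH = -log10([H+]) = -log10(0.3344)
pH = 0.47573373, rounded to 4 dp:

0.4757


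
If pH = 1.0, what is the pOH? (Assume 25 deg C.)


At 25 deg C, pH + pOH = 14.
pOH = 14 - pH = 14 - 1.0
pOH = 13.0:

13.00


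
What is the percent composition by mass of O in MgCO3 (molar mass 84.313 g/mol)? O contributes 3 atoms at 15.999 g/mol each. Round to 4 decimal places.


pct = 100 * (n_elem * M_elem) / M_total
mass_contribution = 3 * 15.999 = 47.997 g/mol
pct = 100 * 47.997 / 84.313
pct = 56.92716426 %, rounded to 4 dp:

56.9272 %


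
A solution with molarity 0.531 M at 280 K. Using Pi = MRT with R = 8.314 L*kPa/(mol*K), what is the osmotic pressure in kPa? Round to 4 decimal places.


Osmotic pressure (van't Hoff): Pi = M*R*T.
RT = 8.314 * 280 = 2327.92
Pi = 0.531 * 2327.92
Pi = 1236.12552 kPa, rounded to 4 dp:

1236.1255 kPa


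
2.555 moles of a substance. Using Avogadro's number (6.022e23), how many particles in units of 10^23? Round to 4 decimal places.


N = n * NA, then divide by 1e23 for the requested units.
N / 1e23 = n * 6.022
N / 1e23 = 2.555 * 6.022
N / 1e23 = 15.38621, rounded to 4 dp:

15.3862


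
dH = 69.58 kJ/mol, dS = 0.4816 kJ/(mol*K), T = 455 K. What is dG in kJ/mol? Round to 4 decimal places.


Gibbs: dG = dH - T*dS (consistent units, dS already in kJ/(mol*K)).
T*dS = 455 * 0.4816 = 219.128
dG = 69.58 - (219.128)
dG = -149.548 kJ/mol, rounded to 4 dp:

-149.5480 kJ/mol


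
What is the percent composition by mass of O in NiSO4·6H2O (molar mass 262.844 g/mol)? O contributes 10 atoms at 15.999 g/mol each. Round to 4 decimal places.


pct = 100 * (n_elem * M_elem) / M_total
mass_contribution = 10 * 15.999 = 159.99 g/mol
pct = 100 * 159.99 / 262.844
pct = 60.86880431 %, rounded to 4 dp:

60.8688 %


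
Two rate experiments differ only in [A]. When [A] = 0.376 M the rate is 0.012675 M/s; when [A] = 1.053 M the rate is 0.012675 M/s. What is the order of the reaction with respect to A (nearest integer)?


Rate is proportional to [A]^n, so rate2/rate1 = ([A]2/[A]1)^n. Take logs to solve for n.
rate2/rate1 = 0.012675 / 0.012675 = 1.0
[A]2/[A]1 = 1.053 / 0.376 = 2.8005
n = ln(1.0) / ln(2.8005) = 0.0
Nearest integer order:

0


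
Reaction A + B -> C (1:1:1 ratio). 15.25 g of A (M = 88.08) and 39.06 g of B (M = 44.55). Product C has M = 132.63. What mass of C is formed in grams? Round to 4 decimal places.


Find moles of each reactant; the smaller value is the limiting reagent in a 1:1:1 reaction, so moles_C equals moles of the limiter.
n_A = mass_A / M_A = 15.25 / 88.08 = 0.173138 mol
n_B = mass_B / M_B = 39.06 / 44.55 = 0.876768 mol
Limiting reagent: A (smaller), n_limiting = 0.173138 mol
mass_C = n_limiting * M_C = 0.173138 * 132.63
mass_C = 22.96329294 g, rounded to 4 dp:

22.9633 g


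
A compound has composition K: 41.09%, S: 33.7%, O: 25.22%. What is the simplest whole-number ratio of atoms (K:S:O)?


Assume 100 g of compound, divide each mass% by atomic mass to get moles, then normalize by the smallest to get a raw atom ratio.
Moles per 100 g: K: 41.09/39.098 = 1.0509, S: 33.7/32.065 = 1.051, O: 25.22/15.999 = 1.5763
Raw ratio (divide by min = 1.0509): K: 1.0, S: 1.0, O: 1.5
Multiply by 2 to clear fractions: K: 2.0 ~= 2, S: 2.0 ~= 2, O: 3.0 ~= 3
Reduce by GCD to get the simplest whole-number ratio:

2:2:3


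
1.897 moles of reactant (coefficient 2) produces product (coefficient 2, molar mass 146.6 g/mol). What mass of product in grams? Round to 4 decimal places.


Use the coefficient ratio to convert reactant moles to product moles, then multiply by the product's molar mass.
moles_P = moles_R * (coeff_P / coeff_R) = 1.897 * (2/2) = 1.897
mass_P = moles_P * M_P = 1.897 * 146.6
mass_P = 278.1002 g, rounded to 4 dp:

278.1002 g


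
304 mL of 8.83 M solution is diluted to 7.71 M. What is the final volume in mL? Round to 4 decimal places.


Dilution: M1*V1 = M2*V2, solve for V2.
V2 = M1*V1 / M2
V2 = 8.83 * 304 / 7.71
V2 = 2684.32 / 7.71
V2 = 348.16083009 mL, rounded to 4 dp:

348.1608 mL


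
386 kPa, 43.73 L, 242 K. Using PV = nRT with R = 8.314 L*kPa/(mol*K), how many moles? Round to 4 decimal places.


PV = nRT, solve for n = PV / (RT).
PV = 386 * 43.73 = 16879.78
RT = 8.314 * 242 = 2011.988
n = 16879.78 / 2011.988
n = 8.38960272 mol, rounded to 4 dp:

8.3896 mol


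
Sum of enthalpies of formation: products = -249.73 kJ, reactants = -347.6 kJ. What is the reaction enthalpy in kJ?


dH_rxn = sum(dH_f products) - sum(dH_f reactants)
dH_rxn = -249.73 - (-347.6)
dH_rxn = 97.87 kJ:

97.87 kJ


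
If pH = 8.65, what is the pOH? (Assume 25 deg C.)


At 25 deg C, pH + pOH = 14.
pOH = 14 - pH = 14 - 8.65
pOH = 5.35:

5.35


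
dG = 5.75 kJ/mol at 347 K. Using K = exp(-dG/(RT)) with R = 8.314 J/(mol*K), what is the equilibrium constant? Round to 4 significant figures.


dG is in kJ/mol; multiply by 1000 to match R in J/(mol*K).
RT = 8.314 * 347 = 2884.958 J/mol
exponent = -dG*1000 / (RT) = -(5.75*1000) / 2884.958 = -1.99309661
K = exp(-1.99309661)
K = 0.13627279, rounded to 4 significant figures:

0.1363


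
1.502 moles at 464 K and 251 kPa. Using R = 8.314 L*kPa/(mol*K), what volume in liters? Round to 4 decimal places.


PV = nRT, solve for V = nRT / P.
nRT = 1.502 * 8.314 * 464 = 5794.2594
V = 5794.2594 / 251
V = 23.0846988 L, rounded to 4 dp:

23.0847 L


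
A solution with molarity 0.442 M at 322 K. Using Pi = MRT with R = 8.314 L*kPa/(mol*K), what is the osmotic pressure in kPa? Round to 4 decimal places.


Osmotic pressure (van't Hoff): Pi = M*R*T.
RT = 8.314 * 322 = 2677.108
Pi = 0.442 * 2677.108
Pi = 1183.281736 kPa, rounded to 4 dp:

1183.2817 kPa


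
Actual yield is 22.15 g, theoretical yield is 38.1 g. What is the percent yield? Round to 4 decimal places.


% yield = 100 * actual / theoretical
% yield = 100 * 22.15 / 38.1
% yield = 58.13648294 %, rounded to 4 dp:

58.1365 %


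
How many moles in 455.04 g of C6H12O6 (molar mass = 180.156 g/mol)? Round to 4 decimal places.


n = mass / M
n = 455.04 / 180.156
n = 2.52581096 mol, rounded to 4 dp:

2.5258 mol


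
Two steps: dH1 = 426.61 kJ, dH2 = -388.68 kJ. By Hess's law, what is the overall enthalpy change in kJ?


Hess's law: enthalpy is a state function, so add the step enthalpies.
dH_total = dH1 + dH2 = 426.61 + (-388.68)
dH_total = 37.93 kJ:

37.93 kJ


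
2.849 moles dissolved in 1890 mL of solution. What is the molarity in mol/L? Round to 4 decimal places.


Convert volume to liters: V_L = V_mL / 1000.
V_L = 1890 / 1000 = 1.89 L
M = n / V_L = 2.849 / 1.89
M = 1.50740741 mol/L, rounded to 4 dp:

1.5074 mol/L


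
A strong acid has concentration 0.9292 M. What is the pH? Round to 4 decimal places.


A strong acid dissociates completely, so [H+] equals the given concentration.
pH = -log10([H+]) = -log10(0.9292)
pH = 0.0318908, rounded to 4 dp:

0.0319


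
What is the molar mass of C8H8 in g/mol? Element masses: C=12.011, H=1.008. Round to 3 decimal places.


M = sum(count * atomic_mass) over atoms.
M = 8*12.011 + 8*1.008
M = 96.088 + 8.064
M = 104.152 g/mol, rounded to 3 dp:

104.152 g/mol


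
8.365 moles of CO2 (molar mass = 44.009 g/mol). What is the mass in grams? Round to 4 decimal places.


mass = n * M
mass = 8.365 * 44.009
mass = 368.135285 g, rounded to 4 dp:

368.1353 g


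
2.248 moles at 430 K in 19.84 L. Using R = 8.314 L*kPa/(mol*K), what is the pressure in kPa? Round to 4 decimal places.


PV = nRT, solve for P = nRT / V.
nRT = 2.248 * 8.314 * 430 = 8036.645
P = 8036.645 / 19.84
P = 405.07283266 kPa, rounded to 4 dp:

405.0728 kPa


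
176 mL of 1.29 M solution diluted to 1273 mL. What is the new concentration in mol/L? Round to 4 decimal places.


Dilution: M1*V1 = M2*V2, solve for M2.
M2 = M1*V1 / V2
M2 = 1.29 * 176 / 1273
M2 = 227.04 / 1273
M2 = 0.17835035 mol/L, rounded to 4 dp:

0.1784 mol/L


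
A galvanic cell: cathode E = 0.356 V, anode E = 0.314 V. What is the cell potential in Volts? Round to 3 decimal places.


Standard cell potential: E_cell = E_cathode - E_anode.
E_cell = 0.356 - (0.314)
E_cell = 0.042 V, rounded to 3 dp:

0.042 V


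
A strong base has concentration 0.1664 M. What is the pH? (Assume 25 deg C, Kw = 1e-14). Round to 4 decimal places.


A strong base dissociates completely, so [OH-] equals the given concentration.
pOH = -log10([OH-]) = -log10(0.1664) = 0.778847
pH = 14 - pOH = 14 - 0.778847
pH = 13.221153, rounded to 4 dp:

13.2212


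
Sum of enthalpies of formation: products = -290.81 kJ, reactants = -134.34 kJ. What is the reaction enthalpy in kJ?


dH_rxn = sum(dH_f products) - sum(dH_f reactants)
dH_rxn = -290.81 - (-134.34)
dH_rxn = -156.47 kJ:

-156.47 kJ


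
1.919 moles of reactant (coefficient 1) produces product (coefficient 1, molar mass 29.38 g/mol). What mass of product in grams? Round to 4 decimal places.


Use the coefficient ratio to convert reactant moles to product moles, then multiply by the product's molar mass.
moles_P = moles_R * (coeff_P / coeff_R) = 1.919 * (1/1) = 1.919
mass_P = moles_P * M_P = 1.919 * 29.38
mass_P = 56.38022 g, rounded to 4 dp:

56.3802 g


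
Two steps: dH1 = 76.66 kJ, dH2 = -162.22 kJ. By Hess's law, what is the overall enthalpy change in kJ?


Hess's law: enthalpy is a state function, so add the step enthalpies.
dH_total = dH1 + dH2 = 76.66 + (-162.22)
dH_total = -85.56 kJ:

-85.56 kJ


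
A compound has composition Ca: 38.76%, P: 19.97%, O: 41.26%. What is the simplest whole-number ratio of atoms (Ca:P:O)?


Assume 100 g of compound, divide each mass% by atomic mass to get moles, then normalize by the smallest to get a raw atom ratio.
Moles per 100 g: Ca: 38.76/40.078 = 0.9671, P: 19.97/30.974 = 0.6447, O: 41.26/15.999 = 2.5789
Raw ratio (divide by min = 0.6447): Ca: 1.5, P: 1.0, O: 4.0
Multiply by 2 to clear fractions: Ca: 3.0 ~= 3, P: 2.0 ~= 2, O: 8.0 ~= 8
Reduce by GCD to get the simplest whole-number ratio:

3:2:8


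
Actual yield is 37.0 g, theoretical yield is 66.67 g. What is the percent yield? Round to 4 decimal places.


% yield = 100 * actual / theoretical
% yield = 100 * 37.0 / 66.67
% yield = 55.49722514 %, rounded to 4 dp:

55.4972 %


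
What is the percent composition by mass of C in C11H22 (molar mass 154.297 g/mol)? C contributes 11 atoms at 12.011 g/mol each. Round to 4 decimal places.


pct = 100 * (n_elem * M_elem) / M_total
mass_contribution = 11 * 12.011 = 132.121 g/mol
pct = 100 * 132.121 / 154.297
pct = 85.62771797 %, rounded to 4 dp:

85.6277 %


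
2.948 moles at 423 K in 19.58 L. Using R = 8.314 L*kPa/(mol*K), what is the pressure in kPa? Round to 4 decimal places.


PV = nRT, solve for P = nRT / V.
nRT = 2.948 * 8.314 * 423 = 10367.5913
P = 10367.5913 / 19.58
P = 529.49904494 kPa, rounded to 4 dp:

529.4990 kPa


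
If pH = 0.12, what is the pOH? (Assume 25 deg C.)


At 25 deg C, pH + pOH = 14.
pOH = 14 - pH = 14 - 0.12
pOH = 13.88:

13.88


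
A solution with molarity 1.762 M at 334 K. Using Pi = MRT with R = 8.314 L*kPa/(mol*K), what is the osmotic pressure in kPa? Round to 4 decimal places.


Osmotic pressure (van't Hoff): Pi = M*R*T.
RT = 8.314 * 334 = 2776.876
Pi = 1.762 * 2776.876
Pi = 4892.855512 kPa, rounded to 4 dp:

4892.8555 kPa


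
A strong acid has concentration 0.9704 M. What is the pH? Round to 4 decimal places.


A strong acid dissociates completely, so [H+] equals the given concentration.
pH = -log10([H+]) = -log10(0.9704)
pH = 0.01304921, rounded to 4 dp:

0.0130


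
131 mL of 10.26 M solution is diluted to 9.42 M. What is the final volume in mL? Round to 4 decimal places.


Dilution: M1*V1 = M2*V2, solve for V2.
V2 = M1*V1 / M2
V2 = 10.26 * 131 / 9.42
V2 = 1344.06 / 9.42
V2 = 142.68152866 mL, rounded to 4 dp:

142.6815 mL


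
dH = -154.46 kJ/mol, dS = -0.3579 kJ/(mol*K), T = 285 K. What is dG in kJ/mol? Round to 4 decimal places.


Gibbs: dG = dH - T*dS (consistent units, dS already in kJ/(mol*K)).
T*dS = 285 * -0.3579 = -102.0015
dG = -154.46 - (-102.0015)
dG = -52.4585 kJ/mol, rounded to 4 dp:

-52.4585 kJ/mol


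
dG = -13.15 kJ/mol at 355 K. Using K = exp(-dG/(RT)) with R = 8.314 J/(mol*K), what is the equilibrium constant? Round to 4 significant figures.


dG is in kJ/mol; multiply by 1000 to match R in J/(mol*K).
RT = 8.314 * 355 = 2951.47 J/mol
exponent = -dG*1000 / (RT) = -(-13.15*1000) / 2951.47 = 4.45540697
K = exp(4.45540697)
K = 86.09118, rounded to 4 significant figures:

86.09


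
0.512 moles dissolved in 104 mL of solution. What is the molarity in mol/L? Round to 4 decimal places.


Convert volume to liters: V_L = V_mL / 1000.
V_L = 104 / 1000 = 0.104 L
M = n / V_L = 0.512 / 0.104
M = 4.92307692 mol/L, rounded to 4 dp:

4.9231 mol/L


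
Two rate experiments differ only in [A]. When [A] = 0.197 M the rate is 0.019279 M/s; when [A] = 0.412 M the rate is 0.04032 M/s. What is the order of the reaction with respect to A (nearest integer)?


Rate is proportional to [A]^n, so rate2/rate1 = ([A]2/[A]1)^n. Take logs to solve for n.
rate2/rate1 = 0.04032 / 0.019279 = 2.0914
[A]2/[A]1 = 0.412 / 0.197 = 2.0914
n = ln(2.0914) / ln(2.0914) = 1.0
Nearest integer order:

1


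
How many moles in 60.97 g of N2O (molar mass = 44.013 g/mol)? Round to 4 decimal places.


n = mass / M
n = 60.97 / 44.013
n = 1.38527253 mol, rounded to 4 dp:

1.3853 mol


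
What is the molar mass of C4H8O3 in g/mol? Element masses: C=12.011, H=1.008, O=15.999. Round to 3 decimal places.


M = sum(count * atomic_mass) over atoms.
M = 4*12.011 + 8*1.008 + 3*15.999
M = 48.044 + 8.064 + 47.997
M = 104.105 g/mol, rounded to 3 dp:

104.105 g/mol


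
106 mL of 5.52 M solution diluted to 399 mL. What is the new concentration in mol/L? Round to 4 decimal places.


Dilution: M1*V1 = M2*V2, solve for M2.
M2 = M1*V1 / V2
M2 = 5.52 * 106 / 399
M2 = 585.12 / 399
M2 = 1.46646617 mol/L, rounded to 4 dp:

1.4665 mol/L


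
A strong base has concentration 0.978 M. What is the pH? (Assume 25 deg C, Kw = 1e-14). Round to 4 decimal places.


A strong base dissociates completely, so [OH-] equals the given concentration.
pOH = -log10([OH-]) = -log10(0.978) = 0.009661
pH = 14 - pOH = 14 - 0.009661
pH = 13.990339, rounded to 4 dp:

13.9903


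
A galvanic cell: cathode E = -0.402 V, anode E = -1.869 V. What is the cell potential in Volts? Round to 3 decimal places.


Standard cell potential: E_cell = E_cathode - E_anode.
E_cell = -0.402 - (-1.869)
E_cell = 1.467 V, rounded to 3 dp:

1.467 V


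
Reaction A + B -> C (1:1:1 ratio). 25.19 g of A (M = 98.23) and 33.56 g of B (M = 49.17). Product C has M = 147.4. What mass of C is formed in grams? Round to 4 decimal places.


Find moles of each reactant; the smaller value is the limiting reagent in a 1:1:1 reaction, so moles_C equals moles of the limiter.
n_A = mass_A / M_A = 25.19 / 98.23 = 0.256439 mol
n_B = mass_B / M_B = 33.56 / 49.17 = 0.68253 mol
Limiting reagent: A (smaller), n_limiting = 0.256439 mol
mass_C = n_limiting * M_C = 0.256439 * 147.4
mass_C = 37.7991086 g, rounded to 4 dp:

37.7991 g


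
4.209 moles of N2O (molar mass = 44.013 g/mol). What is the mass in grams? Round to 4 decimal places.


mass = n * M
mass = 4.209 * 44.013
mass = 185.250717 g, rounded to 4 dp:

185.2507 g


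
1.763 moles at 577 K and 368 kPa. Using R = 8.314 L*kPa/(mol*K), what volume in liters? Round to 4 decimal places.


PV = nRT, solve for V = nRT / P.
nRT = 1.763 * 8.314 * 577 = 8457.4248
V = 8457.4248 / 368
V = 22.98213261 L, rounded to 4 dp:

22.9821 L


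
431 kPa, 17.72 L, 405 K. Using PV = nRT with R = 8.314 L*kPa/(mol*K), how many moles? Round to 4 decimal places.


PV = nRT, solve for n = PV / (RT).
PV = 431 * 17.72 = 7637.32
RT = 8.314 * 405 = 3367.17
n = 7637.32 / 3367.17
n = 2.26817179 mol, rounded to 4 dp:

2.2682 mol


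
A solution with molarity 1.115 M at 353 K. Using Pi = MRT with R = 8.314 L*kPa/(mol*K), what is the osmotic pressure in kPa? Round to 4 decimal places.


Osmotic pressure (van't Hoff): Pi = M*R*T.
RT = 8.314 * 353 = 2934.842
Pi = 1.115 * 2934.842
Pi = 3272.34883 kPa, rounded to 4 dp:

3272.3488 kPa


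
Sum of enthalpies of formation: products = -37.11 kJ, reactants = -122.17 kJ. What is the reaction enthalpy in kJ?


dH_rxn = sum(dH_f products) - sum(dH_f reactants)
dH_rxn = -37.11 - (-122.17)
dH_rxn = 85.06 kJ:

85.06 kJ


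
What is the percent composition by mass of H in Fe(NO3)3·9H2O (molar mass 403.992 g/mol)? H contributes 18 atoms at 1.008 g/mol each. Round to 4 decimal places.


pct = 100 * (n_elem * M_elem) / M_total
mass_contribution = 18 * 1.008 = 18.144 g/mol
pct = 100 * 18.144 / 403.992
pct = 4.49117804 %, rounded to 4 dp:

4.4912 %


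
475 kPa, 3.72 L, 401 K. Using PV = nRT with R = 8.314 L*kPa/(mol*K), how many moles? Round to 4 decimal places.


PV = nRT, solve for n = PV / (RT).
PV = 475 * 3.72 = 1767.0
RT = 8.314 * 401 = 3333.914
n = 1767.0 / 3333.914
n = 0.53000767 mol, rounded to 4 dp:

0.5300 mol


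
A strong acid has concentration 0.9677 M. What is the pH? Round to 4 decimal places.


A strong acid dissociates completely, so [H+] equals the given concentration.
pH = -log10([H+]) = -log10(0.9677)
pH = 0.01425926, rounded to 4 dp:

0.0143


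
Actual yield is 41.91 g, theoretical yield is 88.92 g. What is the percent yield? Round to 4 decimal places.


% yield = 100 * actual / theoretical
% yield = 100 * 41.91 / 88.92
% yield = 47.13225371 %, rounded to 4 dp:

47.1323 %


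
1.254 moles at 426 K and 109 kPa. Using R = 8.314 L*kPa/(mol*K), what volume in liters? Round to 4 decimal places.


PV = nRT, solve for V = nRT / P.
nRT = 1.254 * 8.314 * 426 = 4441.3721
V = 4441.3721 / 109
V = 40.74653303 L, rounded to 4 dp:

40.7465 L


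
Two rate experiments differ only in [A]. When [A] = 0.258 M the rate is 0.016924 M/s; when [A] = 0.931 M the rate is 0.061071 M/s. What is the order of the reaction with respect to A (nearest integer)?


Rate is proportional to [A]^n, so rate2/rate1 = ([A]2/[A]1)^n. Take logs to solve for n.
rate2/rate1 = 0.061071 / 0.016924 = 3.6085
[A]2/[A]1 = 0.931 / 0.258 = 3.6085
n = ln(3.6085) / ln(3.6085) = 1.0
Nearest integer order:

1


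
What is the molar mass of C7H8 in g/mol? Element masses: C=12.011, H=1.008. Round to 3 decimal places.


M = sum(count * atomic_mass) over atoms.
M = 7*12.011 + 8*1.008
M = 84.077 + 8.064
M = 92.141 g/mol, rounded to 3 dp:

92.141 g/mol


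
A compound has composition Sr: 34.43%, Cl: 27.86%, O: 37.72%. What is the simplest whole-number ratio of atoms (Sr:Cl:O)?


Assume 100 g of compound, divide each mass% by atomic mass to get moles, then normalize by the smallest to get a raw atom ratio.
Moles per 100 g: Sr: 34.43/87.62 = 0.3929, Cl: 27.86/35.453 = 0.7858, O: 37.72/15.999 = 2.3576
Raw ratio (divide by min = 0.3929): Sr: 1.0, Cl: 2.0, O: 6.0
Multiply by 1 to clear fractions: Sr: 1.0 ~= 1, Cl: 2.0 ~= 2, O: 6.0 ~= 6
Reduce by GCD to get the simplest whole-number ratio:

1:2:6


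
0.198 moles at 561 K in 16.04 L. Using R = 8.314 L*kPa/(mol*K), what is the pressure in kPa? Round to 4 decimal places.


PV = nRT, solve for P = nRT / V.
nRT = 0.198 * 8.314 * 561 = 923.5025
P = 923.5025 / 16.04
P = 57.57496883 kPa, rounded to 4 dp:

57.5750 kPa


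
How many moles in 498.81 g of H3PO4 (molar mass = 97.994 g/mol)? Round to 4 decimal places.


n = mass / M
n = 498.81 / 97.994
n = 5.0902096 mol, rounded to 4 dp:

5.0902 mol


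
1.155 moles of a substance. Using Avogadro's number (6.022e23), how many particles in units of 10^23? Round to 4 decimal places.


N = n * NA, then divide by 1e23 for the requested units.
N / 1e23 = n * 6.022
N / 1e23 = 1.155 * 6.022
N / 1e23 = 6.95541, rounded to 4 dp:

6.9554


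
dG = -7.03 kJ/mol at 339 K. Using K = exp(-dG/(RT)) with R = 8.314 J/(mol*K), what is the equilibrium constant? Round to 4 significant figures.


dG is in kJ/mol; multiply by 1000 to match R in J/(mol*K).
RT = 8.314 * 339 = 2818.446 J/mol
exponent = -dG*1000 / (RT) = -(-7.03*1000) / 2818.446 = 2.49428231
K = exp(2.49428231)
K = 12.113037, rounded to 4 significant figures:

12.11


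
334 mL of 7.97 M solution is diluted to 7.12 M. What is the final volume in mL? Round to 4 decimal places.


Dilution: M1*V1 = M2*V2, solve for V2.
V2 = M1*V1 / M2
V2 = 7.97 * 334 / 7.12
V2 = 2661.98 / 7.12
V2 = 373.87359551 mL, rounded to 4 dp:

373.8736 mL


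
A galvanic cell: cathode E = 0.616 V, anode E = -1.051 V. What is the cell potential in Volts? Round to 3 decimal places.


Standard cell potential: E_cell = E_cathode - E_anode.
E_cell = 0.616 - (-1.051)
E_cell = 1.667 V, rounded to 3 dp:

1.667 V


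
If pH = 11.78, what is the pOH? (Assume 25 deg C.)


At 25 deg C, pH + pOH = 14.
pOH = 14 - pH = 14 - 11.78
pOH = 2.22:

2.22


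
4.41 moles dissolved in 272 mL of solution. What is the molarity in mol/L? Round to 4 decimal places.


Convert volume to liters: V_L = V_mL / 1000.
V_L = 272 / 1000 = 0.272 L
M = n / V_L = 4.41 / 0.272
M = 16.21323529 mol/L, rounded to 4 dp:

16.2132 mol/L


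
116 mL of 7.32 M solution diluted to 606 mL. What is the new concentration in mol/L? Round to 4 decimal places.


Dilution: M1*V1 = M2*V2, solve for M2.
M2 = M1*V1 / V2
M2 = 7.32 * 116 / 606
M2 = 849.12 / 606
M2 = 1.40118812 mol/L, rounded to 4 dp:

1.4012 mol/L


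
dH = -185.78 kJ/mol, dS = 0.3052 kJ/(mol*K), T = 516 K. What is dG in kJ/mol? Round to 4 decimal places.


Gibbs: dG = dH - T*dS (consistent units, dS already in kJ/(mol*K)).
T*dS = 516 * 0.3052 = 157.4832
dG = -185.78 - (157.4832)
dG = -343.2632 kJ/mol, rounded to 4 dp:

-343.2632 kJ/mol


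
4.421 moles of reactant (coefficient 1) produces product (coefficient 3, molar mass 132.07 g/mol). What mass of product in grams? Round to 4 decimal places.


Use the coefficient ratio to convert reactant moles to product moles, then multiply by the product's molar mass.
moles_P = moles_R * (coeff_P / coeff_R) = 4.421 * (3/1) = 13.263
mass_P = moles_P * M_P = 13.263 * 132.07
mass_P = 1751.64441 g, rounded to 4 dp:

1751.6444 g


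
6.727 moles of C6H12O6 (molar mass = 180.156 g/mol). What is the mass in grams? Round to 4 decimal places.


mass = n * M
mass = 6.727 * 180.156
mass = 1211.909412 g, rounded to 4 dp:

1211.9094 g


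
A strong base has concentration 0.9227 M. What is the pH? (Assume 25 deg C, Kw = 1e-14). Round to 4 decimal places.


A strong base dissociates completely, so [OH-] equals the given concentration.
pOH = -log10([OH-]) = -log10(0.9227) = 0.034939
pH = 14 - pOH = 14 - 0.034939
pH = 13.965061, rounded to 4 dp:

13.9651


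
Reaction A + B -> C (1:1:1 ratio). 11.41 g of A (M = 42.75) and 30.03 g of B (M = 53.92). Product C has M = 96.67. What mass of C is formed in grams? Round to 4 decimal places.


Find moles of each reactant; the smaller value is the limiting reagent in a 1:1:1 reaction, so moles_C equals moles of the limiter.
n_A = mass_A / M_A = 11.41 / 42.75 = 0.266901 mol
n_B = mass_B / M_B = 30.03 / 53.92 = 0.556936 mol
Limiting reagent: A (smaller), n_limiting = 0.266901 mol
mass_C = n_limiting * M_C = 0.266901 * 96.67
mass_C = 25.80131967 g, rounded to 4 dp:

25.8013 g


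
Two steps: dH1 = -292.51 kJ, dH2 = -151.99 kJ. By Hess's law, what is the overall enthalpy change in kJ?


Hess's law: enthalpy is a state function, so add the step enthalpies.
dH_total = dH1 + dH2 = -292.51 + (-151.99)
dH_total = -444.5 kJ:

-444.50 kJ


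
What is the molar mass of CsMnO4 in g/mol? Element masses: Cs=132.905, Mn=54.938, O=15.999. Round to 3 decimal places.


M = sum(count * atomic_mass) over atoms.
M = 1*132.905 + 1*54.938 + 4*15.999
M = 132.905 + 54.938 + 63.996
M = 251.839 g/mol, rounded to 3 dp:

251.839 g/mol
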